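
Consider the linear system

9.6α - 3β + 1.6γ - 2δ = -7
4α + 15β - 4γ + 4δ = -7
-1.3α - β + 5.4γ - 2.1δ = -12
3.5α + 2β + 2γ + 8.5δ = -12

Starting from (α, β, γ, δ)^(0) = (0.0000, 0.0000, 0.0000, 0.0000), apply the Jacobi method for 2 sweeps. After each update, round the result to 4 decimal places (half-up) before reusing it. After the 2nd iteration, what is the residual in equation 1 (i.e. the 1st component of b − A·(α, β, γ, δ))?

Iteration 1:
  α = (-7 - (-3)·0.0000 - (1.6)·0.0000 - (-2)·0.0000) / (9.6) = -0.7292
  β = (-7 - (4)·0.0000 - (-4)·0.0000 - (4)·0.0000) / (15) = -0.4667
  γ = (-12 - (-1.3)·0.0000 - (-1)·0.0000 - (-2.1)·0.0000) / (5.4) = -2.2222
  δ = (-12 - (3.5)·0.0000 - (2)·0.0000 - (2)·0.0000) / (8.5) = -1.4118
Iteration 2:
  α = (-7 - (-3)·-0.4667 - (1.6)·-2.2222 - (-2)·-1.4118) / (9.6) = -0.7988
  β = (-7 - (4)·-0.7292 - (-4)·-2.2222 - (4)·-1.4118) / (15) = -0.4883
  γ = (-12 - (-1.3)·-0.7292 - (-1)·-0.4667 - (-2.1)·-1.4118) / (5.4) = -3.0332
  δ = (-12 - (3.5)·-0.7292 - (2)·-0.4667 - (2)·-2.2222) / (8.5) = -0.4788
Residual b − A·x = (3.0991, -6.6979, 1.8471, 1.9086)

3.0991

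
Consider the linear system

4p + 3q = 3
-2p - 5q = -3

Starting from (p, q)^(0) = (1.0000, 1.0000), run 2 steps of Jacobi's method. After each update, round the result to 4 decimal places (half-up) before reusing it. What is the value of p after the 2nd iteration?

Iteration 1:
  p = (3 - (3)·1.0000) / (4) = 0.0000
  q = (-3 - (-2)·1.0000) / (-5) = 0.2000
Iteration 2:
  p = (3 - (3)·0.2000) / (4) = 0.6000
  q = (-3 - (-2)·0.0000) / (-5) = 0.6000

0.6000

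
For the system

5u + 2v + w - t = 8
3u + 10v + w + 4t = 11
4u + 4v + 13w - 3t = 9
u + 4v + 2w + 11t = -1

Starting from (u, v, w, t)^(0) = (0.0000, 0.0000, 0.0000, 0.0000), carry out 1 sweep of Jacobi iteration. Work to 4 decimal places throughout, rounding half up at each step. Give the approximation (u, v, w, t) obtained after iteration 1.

Iteration 1:
  u = (8 - (2)·0.0000 - (1)·0.0000 - (-1)·0.0000) / (5) = 1.6000
  v = (11 - (3)·0.0000 - (1)·0.0000 - (4)·0.0000) / (10) = 1.1000
  w = (9 - (4)·0.0000 - (4)·0.0000 - (-3)·0.0000) / (13) = 0.6923
  t = (-1 - (1)·0.0000 - (4)·0.0000 - (2)·0.0000) / (11) = -0.0909

(1.6000, 1.1000, 0.6923, -0.0909)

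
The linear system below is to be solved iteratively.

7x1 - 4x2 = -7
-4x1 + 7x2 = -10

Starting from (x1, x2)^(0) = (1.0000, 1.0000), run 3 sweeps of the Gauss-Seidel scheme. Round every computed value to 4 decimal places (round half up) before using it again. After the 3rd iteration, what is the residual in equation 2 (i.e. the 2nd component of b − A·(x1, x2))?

0.0001

Iteration 1:
  x1 = (-7 - (-4)·1.0000) / (7) = -0.4286
  x2 = (-10 - (-4)·-0.4286) / (7) = -1.6735
Iteration 2:
  x1 = (-7 - (-4)·-1.6735) / (7) = -1.9563
  x2 = (-10 - (-4)·-1.9563) / (7) = -2.5465
Iteration 3:
  x1 = (-7 - (-4)·-2.5465) / (7) = -2.4551
  x2 = (-10 - (-4)·-2.4551) / (7) = -2.8315
Residual b − A·x = (-1.1403, 0.0001)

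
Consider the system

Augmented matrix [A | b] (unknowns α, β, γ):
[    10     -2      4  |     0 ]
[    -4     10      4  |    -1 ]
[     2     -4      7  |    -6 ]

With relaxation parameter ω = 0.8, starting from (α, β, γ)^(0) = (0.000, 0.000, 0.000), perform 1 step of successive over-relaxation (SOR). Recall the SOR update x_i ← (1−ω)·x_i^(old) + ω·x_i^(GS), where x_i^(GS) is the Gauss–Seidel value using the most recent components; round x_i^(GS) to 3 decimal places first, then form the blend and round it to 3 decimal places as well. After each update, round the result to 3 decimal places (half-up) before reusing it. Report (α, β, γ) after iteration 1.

Iteration 1:
  α: GS value = (0 - (-2)·0.000 - (4)·0.000) / (10) = 0.000;  α ← (1−ω)·0.000 + ω·0.000 = 0.000
  β: GS value = (-1 - (-4)·0.000 - (4)·0.000) / (10) = -0.100;  β ← (1−ω)·0.000 + ω·-0.100 = -0.080
  γ: GS value = (-6 - (2)·0.000 - (-4)·-0.080) / (7) = -0.903;  γ ← (1−ω)·0.000 + ω·-0.903 = -0.722

(0.000, -0.080, -0.722)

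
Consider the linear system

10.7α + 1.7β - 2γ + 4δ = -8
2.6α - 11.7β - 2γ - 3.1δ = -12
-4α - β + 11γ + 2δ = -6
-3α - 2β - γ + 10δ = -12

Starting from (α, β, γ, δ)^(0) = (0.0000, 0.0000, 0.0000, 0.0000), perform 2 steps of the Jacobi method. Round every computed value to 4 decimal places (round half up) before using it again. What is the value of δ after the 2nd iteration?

Iteration 1:
  α = (-8 - (1.7)·0.0000 - (-2)·0.0000 - (4)·0.0000) / (10.7) = -0.7477
  β = (-12 - (2.6)·0.0000 - (-2)·0.0000 - (-3.1)·0.0000) / (-11.7) = 1.0256
  γ = (-6 - (-4)·0.0000 - (-1)·0.0000 - (2)·0.0000) / (11) = -0.5455
  δ = (-12 - (-3)·0.0000 - (-2)·0.0000 - (-1)·0.0000) / (10) = -1.2000
Iteration 2:
  α = (-8 - (1.7)·1.0256 - (-2)·-0.5455 - (4)·-1.2000) / (10.7) = -0.5640
  β = (-12 - (2.6)·-0.7477 - (-2)·-0.5455 - (-3.1)·-1.2000) / (-11.7) = 1.2707
  γ = (-6 - (-4)·-0.7477 - (-1)·1.0256 - (2)·-1.2000) / (11) = -0.5059
  δ = (-12 - (-3)·-0.7477 - (-2)·1.0256 - (-1)·-0.5455) / (10) = -1.2737

-1.2737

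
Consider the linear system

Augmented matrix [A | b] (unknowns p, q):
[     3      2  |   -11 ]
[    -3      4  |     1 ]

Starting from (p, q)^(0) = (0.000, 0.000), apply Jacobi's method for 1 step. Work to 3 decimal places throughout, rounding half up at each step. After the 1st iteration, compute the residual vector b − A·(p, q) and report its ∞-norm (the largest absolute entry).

11.001

Iteration 1:
  p = (-11 - (2)·0.000) / (3) = -3.667
  q = (1 - (-3)·0.000) / (4) = 0.250
Residual b − A·x = (-0.499, -11.001); ∞-norm = 11.001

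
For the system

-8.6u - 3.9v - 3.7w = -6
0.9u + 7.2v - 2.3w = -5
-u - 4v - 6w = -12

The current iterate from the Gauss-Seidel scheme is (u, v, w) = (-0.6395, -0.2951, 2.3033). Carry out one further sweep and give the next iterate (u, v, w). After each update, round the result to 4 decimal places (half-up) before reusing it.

(-0.1595, 0.0613, 1.9857)

One sweep:
  u = (-6 - (-3.9)·-0.2951 - (-3.7)·2.3033) / (-8.6) = -0.1595
  v = (-5 - (0.9)·-0.1595 - (-2.3)·2.3033) / (7.2) = 0.0613
  w = (-12 - (-1)·-0.1595 - (-4)·0.0613) / (-6) = 1.9857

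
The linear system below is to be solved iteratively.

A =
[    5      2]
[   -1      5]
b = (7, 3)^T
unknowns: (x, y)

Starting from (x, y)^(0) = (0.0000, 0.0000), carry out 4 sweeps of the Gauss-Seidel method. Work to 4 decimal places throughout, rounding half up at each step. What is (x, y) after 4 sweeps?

(1.0739, 0.8148)

Iteration 1:
  x = (7 - (2)·0.0000) / (5) = 1.4000
  y = (3 - (-1)·1.4000) / (5) = 0.8800
Iteration 2:
  x = (7 - (2)·0.8800) / (5) = 1.0480
  y = (3 - (-1)·1.0480) / (5) = 0.8096
Iteration 3:
  x = (7 - (2)·0.8096) / (5) = 1.0762
  y = (3 - (-1)·1.0762) / (5) = 0.8152
Iteration 4:
  x = (7 - (2)·0.8152) / (5) = 1.0739
  y = (3 - (-1)·1.0739) / (5) = 0.8148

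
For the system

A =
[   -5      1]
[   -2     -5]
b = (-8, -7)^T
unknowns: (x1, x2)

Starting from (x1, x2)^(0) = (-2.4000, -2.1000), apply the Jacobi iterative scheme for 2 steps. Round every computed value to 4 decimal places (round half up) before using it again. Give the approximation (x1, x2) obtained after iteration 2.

(2.0720, 0.9280)

Iteration 1:
  x1 = (-8 - (1)·-2.1000) / (-5) = 1.1800
  x2 = (-7 - (-2)·-2.4000) / (-5) = 2.3600
Iteration 2:
  x1 = (-8 - (1)·2.3600) / (-5) = 2.0720
  x2 = (-7 - (-2)·1.1800) / (-5) = 0.9280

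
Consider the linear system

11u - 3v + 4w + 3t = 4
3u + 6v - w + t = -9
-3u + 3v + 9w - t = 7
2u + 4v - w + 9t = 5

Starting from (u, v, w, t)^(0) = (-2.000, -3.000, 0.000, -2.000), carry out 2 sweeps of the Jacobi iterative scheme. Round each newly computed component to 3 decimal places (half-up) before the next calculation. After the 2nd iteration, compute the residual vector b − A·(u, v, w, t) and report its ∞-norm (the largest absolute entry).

8.177

Iteration 1:
  u = (4 - (-3)·-3.000 - (4)·0.000 - (3)·-2.000) / (11) = 0.091
  v = (-9 - (3)·-2.000 - (-1)·0.000 - (1)·-2.000) / (6) = -0.167
  w = (7 - (-3)·-2.000 - (3)·-3.000 - (-1)·-2.000) / (9) = 0.889
  t = (5 - (2)·-2.000 - (4)·-3.000 - (-1)·0.000) / (9) = 2.333
Iteration 2:
  u = (4 - (-3)·-0.167 - (4)·0.889 - (3)·2.333) / (11) = -0.641
  v = (-9 - (3)·0.091 - (-1)·0.889 - (1)·2.333) / (6) = -1.786
  w = (7 - (-3)·0.091 - (3)·-0.167 - (-1)·2.333) / (9) = 1.123
  t = (5 - (2)·0.091 - (4)·-0.167 - (-1)·0.889) / (9) = 0.708
Residual b − A·x = (-0.923, 4.054, 1.036, 8.177); ∞-norm = 8.177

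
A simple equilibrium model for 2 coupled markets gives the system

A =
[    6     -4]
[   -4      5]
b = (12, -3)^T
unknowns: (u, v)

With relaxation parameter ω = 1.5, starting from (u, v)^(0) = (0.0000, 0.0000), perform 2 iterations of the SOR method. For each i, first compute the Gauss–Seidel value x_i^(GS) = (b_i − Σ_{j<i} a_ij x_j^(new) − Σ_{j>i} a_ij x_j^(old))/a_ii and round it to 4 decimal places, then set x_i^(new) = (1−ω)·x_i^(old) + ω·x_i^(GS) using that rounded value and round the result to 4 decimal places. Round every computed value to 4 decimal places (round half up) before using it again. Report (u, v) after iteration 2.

Iteration 1:
  u: GS value = (12 - (-4)·0.0000) / (6) = 2.0000;  u ← (1−ω)·0.0000 + ω·2.0000 = 3.0000
  v: GS value = (-3 - (-4)·3.0000) / (5) = 1.8000;  v ← (1−ω)·0.0000 + ω·1.8000 = 2.7000
Iteration 2:
  u: GS value = (12 - (-4)·2.7000) / (6) = 3.8000;  u ← (1−ω)·3.0000 + ω·3.8000 = 4.2000
  v: GS value = (-3 - (-4)·4.2000) / (5) = 2.7600;  v ← (1−ω)·2.7000 + ω·2.7600 = 2.7900

(4.2000, 2.7900)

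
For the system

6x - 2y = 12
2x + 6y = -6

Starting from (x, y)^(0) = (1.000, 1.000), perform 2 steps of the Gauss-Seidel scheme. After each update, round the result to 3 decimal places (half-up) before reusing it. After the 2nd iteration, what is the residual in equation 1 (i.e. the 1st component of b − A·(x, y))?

0.620

Iteration 1:
  x = (12 - (-2)·1.000) / (6) = 2.333
  y = (-6 - (2)·2.333) / (6) = -1.778
Iteration 2:
  x = (12 - (-2)·-1.778) / (6) = 1.407
  y = (-6 - (2)·1.407) / (6) = -1.469
Residual b − A·x = (0.620, 0.000)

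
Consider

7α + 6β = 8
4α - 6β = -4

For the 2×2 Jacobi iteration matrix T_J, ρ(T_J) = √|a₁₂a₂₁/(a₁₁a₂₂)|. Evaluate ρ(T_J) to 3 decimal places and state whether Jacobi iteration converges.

a₁₂a₂₁/(a₁₁a₂₂) = (6)·(4) / ((7)·(-6)) = -0.571429
ρ = √|-0.571429| = √0.571429 = 0.756
ρ < 1, so Jacobi converges

0.756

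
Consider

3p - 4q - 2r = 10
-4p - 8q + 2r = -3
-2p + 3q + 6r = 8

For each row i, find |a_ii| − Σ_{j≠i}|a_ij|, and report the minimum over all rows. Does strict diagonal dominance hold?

row 1: |3| − (4+2) = -3
row 2: |-8| − (4+2) = 2
row 3: |6| − (2+3) = 1
minimum over rows = -3 → not strictly diagonally dominant

-3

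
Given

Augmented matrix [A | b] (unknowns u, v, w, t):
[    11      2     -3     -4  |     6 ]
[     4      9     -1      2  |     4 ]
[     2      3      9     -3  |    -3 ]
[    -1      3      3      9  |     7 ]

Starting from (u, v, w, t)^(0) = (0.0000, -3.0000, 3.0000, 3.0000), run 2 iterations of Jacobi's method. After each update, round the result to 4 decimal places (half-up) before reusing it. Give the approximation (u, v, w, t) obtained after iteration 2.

(1.2626, -0.8765, -0.7778, 0.5185)

Iteration 1:
  u = (6 - (2)·-3.0000 - (-3)·3.0000 - (-4)·3.0000) / (11) = 3.0000
  v = (4 - (4)·0.0000 - (-1)·3.0000 - (2)·3.0000) / (9) = 0.1111
  w = (-3 - (2)·0.0000 - (3)·-3.0000 - (-3)·3.0000) / (9) = 1.6667
  t = (7 - (-1)·0.0000 - (3)·-3.0000 - (3)·3.0000) / (9) = 0.7778
Iteration 2:
  u = (6 - (2)·0.1111 - (-3)·1.6667 - (-4)·0.7778) / (11) = 1.2626
  v = (4 - (4)·3.0000 - (-1)·1.6667 - (2)·0.7778) / (9) = -0.8765
  w = (-3 - (2)·3.0000 - (3)·0.1111 - (-3)·0.7778) / (9) = -0.7778
  t = (7 - (-1)·3.0000 - (3)·0.1111 - (3)·1.6667) / (9) = 0.5185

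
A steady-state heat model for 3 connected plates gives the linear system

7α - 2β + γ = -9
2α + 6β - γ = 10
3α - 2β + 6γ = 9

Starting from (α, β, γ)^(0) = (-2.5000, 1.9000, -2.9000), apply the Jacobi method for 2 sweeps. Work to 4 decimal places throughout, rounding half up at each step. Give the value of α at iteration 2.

Iteration 1:
  α = (-9 - (-2)·1.9000 - (1)·-2.9000) / (7) = -0.3286
  β = (10 - (2)·-2.5000 - (-1)·-2.9000) / (6) = 2.0167
  γ = (9 - (3)·-2.5000 - (-2)·1.9000) / (6) = 3.3833
Iteration 2:
  α = (-9 - (-2)·2.0167 - (1)·3.3833) / (7) = -1.1928
  β = (10 - (2)·-0.3286 - (-1)·3.3833) / (6) = 2.3401
  γ = (9 - (3)·-0.3286 - (-2)·2.0167) / (6) = 2.3365

-1.1928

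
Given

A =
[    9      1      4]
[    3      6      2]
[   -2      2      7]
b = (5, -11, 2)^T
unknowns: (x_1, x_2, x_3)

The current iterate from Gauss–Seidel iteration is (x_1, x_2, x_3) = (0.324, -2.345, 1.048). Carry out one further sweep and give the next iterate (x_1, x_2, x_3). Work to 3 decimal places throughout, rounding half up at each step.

One sweep:
  x_1 = (5 - (1)·-2.345 - (4)·1.048) / (9) = 0.350
  x_2 = (-11 - (3)·0.350 - (2)·1.048) / (6) = -2.358
  x_3 = (2 - (-2)·0.350 - (2)·-2.358) / (7) = 1.059

(0.350, -2.358, 1.059)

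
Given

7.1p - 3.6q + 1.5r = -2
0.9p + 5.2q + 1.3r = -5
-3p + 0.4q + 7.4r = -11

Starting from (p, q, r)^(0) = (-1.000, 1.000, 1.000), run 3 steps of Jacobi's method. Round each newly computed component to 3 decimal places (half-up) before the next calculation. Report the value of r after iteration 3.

Iteration 1:
  p = (-2 - (-3.6)·1.000 - (1.5)·1.000) / (7.1) = 0.014
  q = (-5 - (0.9)·-1.000 - (1.3)·1.000) / (5.2) = -1.038
  r = (-11 - (-3)·-1.000 - (0.4)·1.000) / (7.4) = -1.946
Iteration 2:
  p = (-2 - (-3.6)·-1.038 - (1.5)·-1.946) / (7.1) = -0.397
  q = (-5 - (0.9)·0.014 - (1.3)·-1.946) / (5.2) = -0.477
  r = (-11 - (-3)·0.014 - (0.4)·-1.038) / (7.4) = -1.425
Iteration 3:
  p = (-2 - (-3.6)·-0.477 - (1.5)·-1.425) / (7.1) = -0.222
  q = (-5 - (0.9)·-0.397 - (1.3)·-1.425) / (5.2) = -0.537
  r = (-11 - (-3)·-0.397 - (0.4)·-0.477) / (7.4) = -1.622

-1.622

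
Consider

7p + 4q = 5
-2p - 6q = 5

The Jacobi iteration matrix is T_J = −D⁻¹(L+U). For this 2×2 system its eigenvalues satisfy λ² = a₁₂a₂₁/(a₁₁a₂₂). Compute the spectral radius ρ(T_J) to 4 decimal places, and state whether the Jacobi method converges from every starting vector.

0.4364

a₁₂a₂₁/(a₁₁a₂₂) = (4)·(-2) / ((7)·(-6)) = 0.190476
ρ = √|0.190476| = √0.190476 = 0.4364
ρ < 1, so Jacobi converges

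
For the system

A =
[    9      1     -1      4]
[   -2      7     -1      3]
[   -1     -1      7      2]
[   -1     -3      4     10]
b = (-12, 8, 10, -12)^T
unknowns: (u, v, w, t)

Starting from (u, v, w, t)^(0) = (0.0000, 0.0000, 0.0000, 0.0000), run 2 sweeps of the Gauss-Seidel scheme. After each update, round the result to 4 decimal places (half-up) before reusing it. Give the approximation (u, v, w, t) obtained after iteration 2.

Iteration 1:
  u = (-12 - (1)·0.0000 - (-1)·0.0000 - (4)·0.0000) / (9) = -1.3333
  v = (8 - (-2)·-1.3333 - (-1)·0.0000 - (3)·0.0000) / (7) = 0.7619
  w = (10 - (-1)·-1.3333 - (-1)·0.7619 - (2)·0.0000) / (7) = 1.3469
  t = (-12 - (-1)·-1.3333 - (-3)·0.7619 - (4)·1.3469) / (10) = -1.6435
Iteration 2:
  u = (-12 - (1)·0.7619 - (-1)·1.3469 - (4)·-1.6435) / (9) = -0.5379
  v = (8 - (-2)·-0.5379 - (-1)·1.3469 - (3)·-1.6435) / (7) = 1.8859
  w = (10 - (-1)·-0.5379 - (-1)·1.8859 - (2)·-1.6435) / (7) = 2.0907
  t = (-12 - (-1)·-0.5379 - (-3)·1.8859 - (4)·2.0907) / (10) = -1.5243

(-0.5379, 1.8859, 2.0907, -1.5243)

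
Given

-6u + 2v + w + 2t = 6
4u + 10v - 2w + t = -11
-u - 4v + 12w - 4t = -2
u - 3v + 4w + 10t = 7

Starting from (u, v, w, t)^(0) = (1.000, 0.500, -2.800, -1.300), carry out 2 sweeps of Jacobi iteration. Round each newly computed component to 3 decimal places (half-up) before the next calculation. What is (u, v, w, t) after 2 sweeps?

(-1.078, -0.664, -0.331, 0.434)

Iteration 1:
  u = (6 - (2)·0.500 - (1)·-2.800 - (2)·-1.300) / (-6) = -1.733
  v = (-11 - (4)·1.000 - (-2)·-2.800 - (1)·-1.300) / (10) = -1.930
  w = (-2 - (-1)·1.000 - (-4)·0.500 - (-4)·-1.300) / (12) = -0.350
  t = (7 - (1)·1.000 - (-3)·0.500 - (4)·-2.800) / (10) = 1.870
Iteration 2:
  u = (6 - (2)·-1.930 - (1)·-0.350 - (2)·1.870) / (-6) = -1.078
  v = (-11 - (4)·-1.733 - (-2)·-0.350 - (1)·1.870) / (10) = -0.664
  w = (-2 - (-1)·-1.733 - (-4)·-1.930 - (-4)·1.870) / (12) = -0.331
  t = (7 - (1)·-1.733 - (-3)·-1.930 - (4)·-0.350) / (10) = 0.434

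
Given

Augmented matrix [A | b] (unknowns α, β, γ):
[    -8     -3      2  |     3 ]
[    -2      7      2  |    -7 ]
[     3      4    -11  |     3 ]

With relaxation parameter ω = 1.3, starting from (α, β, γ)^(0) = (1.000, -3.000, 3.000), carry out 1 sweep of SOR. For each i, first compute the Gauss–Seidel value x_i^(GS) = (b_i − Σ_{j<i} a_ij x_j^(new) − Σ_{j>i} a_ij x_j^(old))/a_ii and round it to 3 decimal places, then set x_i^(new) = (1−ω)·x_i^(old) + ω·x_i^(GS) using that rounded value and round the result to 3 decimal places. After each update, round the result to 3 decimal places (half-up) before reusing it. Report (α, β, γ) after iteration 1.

(1.650, -0.902, -1.096)

Iteration 1:
  α: GS value = (3 - (-3)·-3.000 - (2)·3.000) / (-8) = 1.500;  α ← (1−ω)·1.000 + ω·1.500 = 1.650
  β: GS value = (-7 - (-2)·1.650 - (2)·3.000) / (7) = -1.386;  β ← (1−ω)·-3.000 + ω·-1.386 = -0.902
  γ: GS value = (3 - (3)·1.650 - (4)·-0.902) / (-11) = -0.151;  γ ← (1−ω)·3.000 + ω·-0.151 = -1.096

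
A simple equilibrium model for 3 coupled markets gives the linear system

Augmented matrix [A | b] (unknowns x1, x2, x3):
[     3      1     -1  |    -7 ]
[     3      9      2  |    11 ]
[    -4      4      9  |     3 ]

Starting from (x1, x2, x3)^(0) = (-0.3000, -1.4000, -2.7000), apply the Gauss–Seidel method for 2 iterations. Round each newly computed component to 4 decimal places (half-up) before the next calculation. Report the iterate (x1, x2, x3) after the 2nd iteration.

Iteration 1:
  x1 = (-7 - (1)·-1.4000 - (-1)·-2.7000) / (3) = -2.7667
  x2 = (11 - (3)·-2.7667 - (2)·-2.7000) / (9) = 2.7445
  x3 = (3 - (-4)·-2.7667 - (4)·2.7445) / (9) = -2.1161
Iteration 2:
  x1 = (-7 - (1)·2.7445 - (-1)·-2.1161) / (3) = -3.9535
  x2 = (11 - (3)·-3.9535 - (2)·-2.1161) / (9) = 3.0103
  x3 = (3 - (-4)·-3.9535 - (4)·3.0103) / (9) = -2.7617

(-3.9535, 3.0103, -2.7617)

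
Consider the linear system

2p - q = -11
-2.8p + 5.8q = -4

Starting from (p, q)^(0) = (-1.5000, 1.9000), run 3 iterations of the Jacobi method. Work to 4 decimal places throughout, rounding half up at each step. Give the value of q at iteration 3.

-3.6861

Iteration 1:
  p = (-11 - (-1)·1.9000) / (2) = -4.5500
  q = (-4 - (-2.8)·-1.5000) / (5.8) = -1.4138
Iteration 2:
  p = (-11 - (-1)·-1.4138) / (2) = -6.2069
  q = (-4 - (-2.8)·-4.5500) / (5.8) = -2.8862
Iteration 3:
  p = (-11 - (-1)·-2.8862) / (2) = -6.9431
  q = (-4 - (-2.8)·-6.2069) / (5.8) = -3.6861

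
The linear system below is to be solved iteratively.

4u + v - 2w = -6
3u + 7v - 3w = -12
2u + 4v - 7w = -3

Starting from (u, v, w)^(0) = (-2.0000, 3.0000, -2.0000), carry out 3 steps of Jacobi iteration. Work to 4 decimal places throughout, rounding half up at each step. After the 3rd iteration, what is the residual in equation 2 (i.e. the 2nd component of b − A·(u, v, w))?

Iteration 1:
  u = (-6 - (1)·3.0000 - (-2)·-2.0000) / (4) = -3.2500
  v = (-12 - (3)·-2.0000 - (-3)·-2.0000) / (7) = -1.7143
  w = (-3 - (2)·-2.0000 - (4)·3.0000) / (-7) = 1.5714
Iteration 2:
  u = (-6 - (1)·-1.7143 - (-2)·1.5714) / (4) = -0.2857
  v = (-12 - (3)·-3.2500 - (-3)·1.5714) / (7) = 0.3520
  w = (-3 - (2)·-3.2500 - (4)·-1.7143) / (-7) = -1.4796
Iteration 3:
  u = (-6 - (1)·0.3520 - (-2)·-1.4796) / (4) = -2.3278
  v = (-12 - (3)·-0.2857 - (-3)·-1.4796) / (7) = -2.2260
  w = (-3 - (2)·-0.2857 - (4)·0.3520) / (-7) = 0.5481
Residual b − A·x = (6.6334, 12.2097, 14.3963)

12.2097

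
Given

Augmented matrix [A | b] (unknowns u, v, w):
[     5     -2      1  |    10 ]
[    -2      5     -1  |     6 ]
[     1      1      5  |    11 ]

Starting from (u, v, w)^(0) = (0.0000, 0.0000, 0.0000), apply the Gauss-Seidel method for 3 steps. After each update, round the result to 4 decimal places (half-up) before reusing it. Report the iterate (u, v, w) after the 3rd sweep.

Iteration 1:
  u = (10 - (-2)·0.0000 - (1)·0.0000) / (5) = 2.0000
  v = (6 - (-2)·2.0000 - (-1)·0.0000) / (5) = 2.0000
  w = (11 - (1)·2.0000 - (1)·2.0000) / (5) = 1.4000
Iteration 2:
  u = (10 - (-2)·2.0000 - (1)·1.4000) / (5) = 2.5200
  v = (6 - (-2)·2.5200 - (-1)·1.4000) / (5) = 2.4880
  w = (11 - (1)·2.5200 - (1)·2.4880) / (5) = 1.1984
Iteration 3:
  u = (10 - (-2)·2.4880 - (1)·1.1984) / (5) = 2.7555
  v = (6 - (-2)·2.7555 - (-1)·1.1984) / (5) = 2.5419
  w = (11 - (1)·2.7555 - (1)·2.5419) / (5) = 1.1405

(2.7555, 2.5419, 1.1405)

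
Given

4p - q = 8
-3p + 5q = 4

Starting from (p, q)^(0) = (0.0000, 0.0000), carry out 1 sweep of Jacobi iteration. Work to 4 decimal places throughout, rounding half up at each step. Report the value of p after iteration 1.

2.0000

Iteration 1:
  p = (8 - (-1)·0.0000) / (4) = 2.0000
  q = (4 - (-3)·0.0000) / (5) = 0.8000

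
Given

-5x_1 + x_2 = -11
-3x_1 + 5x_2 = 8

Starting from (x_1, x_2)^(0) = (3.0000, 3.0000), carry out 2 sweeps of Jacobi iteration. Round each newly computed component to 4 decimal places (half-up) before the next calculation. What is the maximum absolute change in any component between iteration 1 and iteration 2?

Iteration 1:
  x_1 = (-11 - (1)·3.0000) / (-5) = 2.8000
  x_2 = (8 - (-3)·3.0000) / (5) = 3.4000
Iteration 2:
  x_1 = (-11 - (1)·3.4000) / (-5) = 2.8800
  x_2 = (8 - (-3)·2.8000) / (5) = 3.2800
Change: (0.0800, -0.1200) → max |·| = 0.1200

0.1200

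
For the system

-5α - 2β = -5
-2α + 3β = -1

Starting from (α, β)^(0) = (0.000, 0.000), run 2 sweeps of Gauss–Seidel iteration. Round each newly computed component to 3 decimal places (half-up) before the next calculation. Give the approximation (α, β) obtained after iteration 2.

Iteration 1:
  α = (-5 - (-2)·0.000) / (-5) = 1.000
  β = (-1 - (-2)·1.000) / (3) = 0.333
Iteration 2:
  α = (-5 - (-2)·0.333) / (-5) = 0.867
  β = (-1 - (-2)·0.867) / (3) = 0.245

(0.867, 0.245)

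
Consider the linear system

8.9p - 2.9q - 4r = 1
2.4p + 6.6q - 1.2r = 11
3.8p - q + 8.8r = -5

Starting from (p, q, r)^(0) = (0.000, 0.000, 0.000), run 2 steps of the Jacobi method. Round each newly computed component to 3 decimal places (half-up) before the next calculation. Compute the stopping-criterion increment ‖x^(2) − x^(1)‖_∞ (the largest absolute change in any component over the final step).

Iteration 1:
  p = (1 - (-2.9)·0.000 - (-4)·0.000) / (8.9) = 0.112
  q = (11 - (2.4)·0.000 - (-1.2)·0.000) / (6.6) = 1.667
  r = (-5 - (3.8)·0.000 - (-1)·0.000) / (8.8) = -0.568
Iteration 2:
  p = (1 - (-2.9)·1.667 - (-4)·-0.568) / (8.9) = 0.400
  q = (11 - (2.4)·0.112 - (-1.2)·-0.568) / (6.6) = 1.523
  r = (-5 - (3.8)·0.112 - (-1)·1.667) / (8.8) = -0.427
Change: (0.288, -0.144, 0.141) → max |·| = 0.288

0.288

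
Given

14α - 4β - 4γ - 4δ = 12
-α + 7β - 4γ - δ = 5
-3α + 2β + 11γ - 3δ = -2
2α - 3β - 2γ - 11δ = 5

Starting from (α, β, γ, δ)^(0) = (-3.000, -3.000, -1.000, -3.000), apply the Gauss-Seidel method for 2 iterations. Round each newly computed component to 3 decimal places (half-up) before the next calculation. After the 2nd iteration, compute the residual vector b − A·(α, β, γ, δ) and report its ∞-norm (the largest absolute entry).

5.766

Iteration 1:
  α = (12 - (-4)·-3.000 - (-4)·-1.000 - (-4)·-3.000) / (14) = -1.143
  β = (5 - (-1)·-1.143 - (-4)·-1.000 - (-1)·-3.000) / (7) = -0.449
  γ = (-2 - (-3)·-1.143 - (2)·-0.449 - (-3)·-3.000) / (11) = -1.230
  δ = (5 - (2)·-1.143 - (-3)·-0.449 - (-2)·-1.230) / (-11) = -0.316
Iteration 2:
  α = (12 - (-4)·-0.449 - (-4)·-1.230 - (-4)·-0.316) / (14) = 0.287
  β = (5 - (-1)·0.287 - (-4)·-1.230 - (-1)·-0.316) / (7) = 0.007
  γ = (-2 - (-3)·0.287 - (2)·0.007 - (-3)·-0.316) / (11) = -0.191
  δ = (5 - (2)·0.287 - (-3)·0.007 - (-2)·-0.191) / (-11) = -0.370
Residual b − A·x = (5.766, 4.104, -0.162, -0.005); ∞-norm = 5.766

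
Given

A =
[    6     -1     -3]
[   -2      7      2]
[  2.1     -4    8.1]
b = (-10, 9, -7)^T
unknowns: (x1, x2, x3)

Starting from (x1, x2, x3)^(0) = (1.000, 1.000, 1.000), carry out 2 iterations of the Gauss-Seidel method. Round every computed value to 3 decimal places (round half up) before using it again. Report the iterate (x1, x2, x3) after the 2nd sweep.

(-1.674, 0.879, 0.004)

Iteration 1:
  x1 = (-10 - (-1)·1.000 - (-3)·1.000) / (6) = -1.000
  x2 = (9 - (-2)·-1.000 - (2)·1.000) / (7) = 0.714
  x3 = (-7 - (2.1)·-1.000 - (-4)·0.714) / (8.1) = -0.252
Iteration 2:
  x1 = (-10 - (-1)·0.714 - (-3)·-0.252) / (6) = -1.674
  x2 = (9 - (-2)·-1.674 - (2)·-0.252) / (7) = 0.879
  x3 = (-7 - (2.1)·-1.674 - (-4)·0.879) / (8.1) = 0.004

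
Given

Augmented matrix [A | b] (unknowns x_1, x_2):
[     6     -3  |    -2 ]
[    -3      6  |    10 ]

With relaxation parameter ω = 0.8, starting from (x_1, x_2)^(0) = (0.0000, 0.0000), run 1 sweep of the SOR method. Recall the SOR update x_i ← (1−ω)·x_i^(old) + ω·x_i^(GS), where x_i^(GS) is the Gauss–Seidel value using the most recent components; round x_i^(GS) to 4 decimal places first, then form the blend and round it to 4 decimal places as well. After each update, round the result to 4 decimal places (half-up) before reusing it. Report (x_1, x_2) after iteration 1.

Iteration 1:
  x_1: GS value = (-2 - (-3)·0.0000) / (6) = -0.3333;  x_1 ← (1−ω)·0.0000 + ω·-0.3333 = -0.2666
  x_2: GS value = (10 - (-3)·-0.2666) / (6) = 1.5334;  x_2 ← (1−ω)·0.0000 + ω·1.5334 = 1.2267

(-0.2666, 1.2267)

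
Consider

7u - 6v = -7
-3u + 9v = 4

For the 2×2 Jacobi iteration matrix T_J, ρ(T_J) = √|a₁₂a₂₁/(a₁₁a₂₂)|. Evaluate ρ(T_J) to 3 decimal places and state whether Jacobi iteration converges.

a₁₂a₂₁/(a₁₁a₂₂) = (-6)·(-3) / ((7)·(9)) = 0.285714
ρ = √|0.285714| = √0.285714 = 0.535
ρ < 1, so Jacobi converges

0.535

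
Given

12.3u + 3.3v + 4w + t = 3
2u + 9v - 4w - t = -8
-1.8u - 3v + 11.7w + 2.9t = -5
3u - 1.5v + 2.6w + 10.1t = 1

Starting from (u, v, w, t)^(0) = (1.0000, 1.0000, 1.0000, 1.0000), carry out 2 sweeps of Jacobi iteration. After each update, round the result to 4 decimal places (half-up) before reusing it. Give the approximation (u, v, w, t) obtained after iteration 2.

(0.5041, -0.9450, -0.5600, 0.2127)

Iteration 1:
  u = (3 - (3.3)·1.0000 - (4)·1.0000 - (1)·1.0000) / (12.3) = -0.4309
  v = (-8 - (2)·1.0000 - (-4)·1.0000 - (-1)·1.0000) / (9) = -0.5556
  w = (-5 - (-1.8)·1.0000 - (-3)·1.0000 - (2.9)·1.0000) / (11.7) = -0.2650
  t = (1 - (3)·1.0000 - (-1.5)·1.0000 - (2.6)·1.0000) / (10.1) = -0.3069
Iteration 2:
  u = (3 - (3.3)·-0.5556 - (4)·-0.2650 - (1)·-0.3069) / (12.3) = 0.5041
  v = (-8 - (2)·-0.4309 - (-4)·-0.2650 - (-1)·-0.3069) / (9) = -0.9450
  w = (-5 - (-1.8)·-0.4309 - (-3)·-0.5556 - (2.9)·-0.3069) / (11.7) = -0.5600
  t = (1 - (3)·-0.4309 - (-1.5)·-0.5556 - (2.6)·-0.2650) / (10.1) = 0.2127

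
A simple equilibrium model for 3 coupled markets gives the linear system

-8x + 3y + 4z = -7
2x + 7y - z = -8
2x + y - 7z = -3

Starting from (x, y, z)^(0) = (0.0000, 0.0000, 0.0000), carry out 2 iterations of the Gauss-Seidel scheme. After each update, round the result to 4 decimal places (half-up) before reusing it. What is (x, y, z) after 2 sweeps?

(0.5925, -1.2436, 0.4202)

Iteration 1:
  x = (-7 - (3)·0.0000 - (4)·0.0000) / (-8) = 0.8750
  y = (-8 - (2)·0.8750 - (-1)·0.0000) / (7) = -1.3929
  z = (-3 - (2)·0.8750 - (1)·-1.3929) / (-7) = 0.4796
Iteration 2:
  x = (-7 - (3)·-1.3929 - (4)·0.4796) / (-8) = 0.5925
  y = (-8 - (2)·0.5925 - (-1)·0.4796) / (7) = -1.2436
  z = (-3 - (2)·0.5925 - (1)·-1.2436) / (-7) = 0.4202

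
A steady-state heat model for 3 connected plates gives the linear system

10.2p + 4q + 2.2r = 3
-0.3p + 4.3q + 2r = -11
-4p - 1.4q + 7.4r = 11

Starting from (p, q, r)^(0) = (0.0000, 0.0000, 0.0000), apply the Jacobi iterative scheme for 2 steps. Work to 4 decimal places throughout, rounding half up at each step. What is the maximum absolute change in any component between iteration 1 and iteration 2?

Iteration 1:
  p = (3 - (4)·0.0000 - (2.2)·0.0000) / (10.2) = 0.2941
  q = (-11 - (-0.3)·0.0000 - (2)·0.0000) / (4.3) = -2.5581
  r = (11 - (-4)·0.0000 - (-1.4)·0.0000) / (7.4) = 1.4865
Iteration 2:
  p = (3 - (4)·-2.5581 - (2.2)·1.4865) / (10.2) = 0.9767
  q = (-11 - (-0.3)·0.2941 - (2)·1.4865) / (4.3) = -3.2290
  r = (11 - (-4)·0.2941 - (-1.4)·-2.5581) / (7.4) = 1.1615
Change: (0.6826, -0.6709, -0.3250) → max |·| = 0.6826

0.6826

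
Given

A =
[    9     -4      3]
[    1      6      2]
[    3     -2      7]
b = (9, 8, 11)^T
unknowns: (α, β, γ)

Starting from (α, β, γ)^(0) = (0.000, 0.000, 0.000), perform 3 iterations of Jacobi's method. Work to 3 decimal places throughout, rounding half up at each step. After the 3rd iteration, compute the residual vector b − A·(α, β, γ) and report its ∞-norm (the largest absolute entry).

0.881

Iteration 1:
  α = (9 - (-4)·0.000 - (3)·0.000) / (9) = 1.000
  β = (8 - (1)·0.000 - (2)·0.000) / (6) = 1.333
  γ = (11 - (3)·0.000 - (-2)·0.000) / (7) = 1.571
Iteration 2:
  α = (9 - (-4)·1.333 - (3)·1.571) / (9) = 1.069
  β = (8 - (1)·1.000 - (2)·1.571) / (6) = 0.643
  γ = (11 - (3)·1.000 - (-2)·1.333) / (7) = 1.524
Iteration 3:
  α = (9 - (-4)·0.643 - (3)·1.524) / (9) = 0.778
  β = (8 - (1)·1.069 - (2)·1.524) / (6) = 0.647
  γ = (11 - (3)·1.069 - (-2)·0.643) / (7) = 1.297
Residual b − A·x = (0.695, 0.746, 0.881); ∞-norm = 0.881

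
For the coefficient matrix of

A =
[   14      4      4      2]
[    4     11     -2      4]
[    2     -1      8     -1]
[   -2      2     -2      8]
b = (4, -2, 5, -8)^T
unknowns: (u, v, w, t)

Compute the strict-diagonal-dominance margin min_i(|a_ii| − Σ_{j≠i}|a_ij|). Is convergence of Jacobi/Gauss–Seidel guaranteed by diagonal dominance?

1

row 1: |14| − (4+4+2) = 4
row 2: |11| − (4+2+4) = 1
row 3: |8| − (2+1+1) = 4
row 4: |8| − (2+2+2) = 2
minimum over rows = 1 → strictly diagonally dominant (convergence guaranteed)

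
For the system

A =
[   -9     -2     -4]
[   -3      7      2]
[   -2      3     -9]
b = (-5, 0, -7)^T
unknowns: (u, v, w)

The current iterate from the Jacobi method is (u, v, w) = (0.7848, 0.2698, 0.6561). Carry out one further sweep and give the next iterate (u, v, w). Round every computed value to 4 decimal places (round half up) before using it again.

One sweep:
  u = (-5 - (-2)·0.2698 - (-4)·0.6561) / (-9) = 0.2040
  v = (0 - (-3)·0.7848 - (2)·0.6561) / (7) = 0.1489
  w = (-7 - (-2)·0.7848 - (3)·0.2698) / (-9) = 0.6933

(0.2040, 0.1489, 0.6933)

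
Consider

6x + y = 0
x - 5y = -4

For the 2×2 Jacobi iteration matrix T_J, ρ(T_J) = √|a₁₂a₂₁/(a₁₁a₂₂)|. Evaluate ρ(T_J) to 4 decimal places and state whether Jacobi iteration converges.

0.1826

a₁₂a₂₁/(a₁₁a₂₂) = (1)·(1) / ((6)·(-5)) = -0.033333
ρ = √|-0.033333| = √0.033333 = 0.1826
ρ < 1, so Jacobi converges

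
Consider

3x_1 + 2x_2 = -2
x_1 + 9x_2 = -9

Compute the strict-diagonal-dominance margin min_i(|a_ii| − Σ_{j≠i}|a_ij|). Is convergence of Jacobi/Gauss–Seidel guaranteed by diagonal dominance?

1

row 1: |3| − (2) = 1
row 2: |9| − (1) = 8
minimum over rows = 1 → strictly diagonally dominant (convergence guaranteed)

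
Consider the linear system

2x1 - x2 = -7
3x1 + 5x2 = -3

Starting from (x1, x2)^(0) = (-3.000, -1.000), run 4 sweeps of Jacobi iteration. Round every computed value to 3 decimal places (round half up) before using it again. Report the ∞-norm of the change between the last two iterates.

Iteration 1:
  x1 = (-7 - (-1)·-1.000) / (2) = -4.000
  x2 = (-3 - (3)·-3.000) / (5) = 1.200
Iteration 2:
  x1 = (-7 - (-1)·1.200) / (2) = -2.900
  x2 = (-3 - (3)·-4.000) / (5) = 1.800
Iteration 3:
  x1 = (-7 - (-1)·1.800) / (2) = -2.600
  x2 = (-3 - (3)·-2.900) / (5) = 1.140
Iteration 4:
  x1 = (-7 - (-1)·1.140) / (2) = -2.930
  x2 = (-3 - (3)·-2.600) / (5) = 0.960
Change: (-0.330, -0.180) → max |·| = 0.330

0.330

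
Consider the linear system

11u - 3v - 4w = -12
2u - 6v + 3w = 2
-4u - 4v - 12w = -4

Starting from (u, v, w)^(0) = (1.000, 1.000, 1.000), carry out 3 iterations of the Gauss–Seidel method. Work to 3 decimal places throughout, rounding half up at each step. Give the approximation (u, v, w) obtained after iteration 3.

(-0.919, -0.255, 0.725)

Iteration 1:
  u = (-12 - (-3)·1.000 - (-4)·1.000) / (11) = -0.455
  v = (2 - (2)·-0.455 - (3)·1.000) / (-6) = 0.015
  w = (-4 - (-4)·-0.455 - (-4)·0.015) / (-12) = 0.480
Iteration 2:
  u = (-12 - (-3)·0.015 - (-4)·0.480) / (11) = -0.912
  v = (2 - (2)·-0.912 - (3)·0.480) / (-6) = -0.397
  w = (-4 - (-4)·-0.912 - (-4)·-0.397) / (-12) = 0.770
Iteration 3:
  u = (-12 - (-3)·-0.397 - (-4)·0.770) / (11) = -0.919
  v = (2 - (2)·-0.919 - (3)·0.770) / (-6) = -0.255
  w = (-4 - (-4)·-0.919 - (-4)·-0.255) / (-12) = 0.725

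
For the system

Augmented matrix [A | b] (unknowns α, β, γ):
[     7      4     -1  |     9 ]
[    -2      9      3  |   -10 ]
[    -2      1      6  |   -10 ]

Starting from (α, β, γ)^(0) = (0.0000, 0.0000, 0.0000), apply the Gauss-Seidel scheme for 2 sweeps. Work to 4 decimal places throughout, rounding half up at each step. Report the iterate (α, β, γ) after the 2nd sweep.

(1.6002, -0.3887, -1.0685)

Iteration 1:
  α = (9 - (4)·0.0000 - (-1)·0.0000) / (7) = 1.2857
  β = (-10 - (-2)·1.2857 - (3)·0.0000) / (9) = -0.8254
  γ = (-10 - (-2)·1.2857 - (1)·-0.8254) / (6) = -1.1005
Iteration 2:
  α = (9 - (4)·-0.8254 - (-1)·-1.1005) / (7) = 1.6002
  β = (-10 - (-2)·1.6002 - (3)·-1.1005) / (9) = -0.3887
  γ = (-10 - (-2)·1.6002 - (1)·-0.3887) / (6) = -1.0685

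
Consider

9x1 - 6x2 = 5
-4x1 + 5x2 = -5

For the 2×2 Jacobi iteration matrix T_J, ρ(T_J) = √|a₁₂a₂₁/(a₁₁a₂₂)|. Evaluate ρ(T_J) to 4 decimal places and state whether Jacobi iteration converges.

a₁₂a₂₁/(a₁₁a₂₂) = (-6)·(-4) / ((9)·(5)) = 0.533333
ρ = √|0.533333| = √0.533333 = 0.7303
ρ < 1, so Jacobi converges

0.7303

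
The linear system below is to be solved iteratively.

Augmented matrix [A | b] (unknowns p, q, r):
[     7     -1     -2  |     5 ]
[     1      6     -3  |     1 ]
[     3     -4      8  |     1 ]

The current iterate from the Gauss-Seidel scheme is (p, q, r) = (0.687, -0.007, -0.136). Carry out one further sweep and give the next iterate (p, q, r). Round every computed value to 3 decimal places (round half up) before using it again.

(0.674, -0.014, -0.135)

One sweep:
  p = (5 - (-1)·-0.007 - (-2)·-0.136) / (7) = 0.674
  q = (1 - (1)·0.674 - (-3)·-0.136) / (6) = -0.014
  r = (1 - (3)·0.674 - (-4)·-0.014) / (8) = -0.135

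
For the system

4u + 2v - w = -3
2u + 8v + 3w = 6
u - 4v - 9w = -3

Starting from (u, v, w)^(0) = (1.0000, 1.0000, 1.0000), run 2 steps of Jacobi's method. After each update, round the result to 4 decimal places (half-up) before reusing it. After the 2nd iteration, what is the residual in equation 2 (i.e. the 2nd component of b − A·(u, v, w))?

Iteration 1:
  u = (-3 - (2)·1.0000 - (-1)·1.0000) / (4) = -1.0000
  v = (6 - (2)·1.0000 - (3)·1.0000) / (8) = 0.1250
  w = (-3 - (1)·1.0000 - (-4)·1.0000) / (-9) = 0.0000
Iteration 2:
  u = (-3 - (2)·0.1250 - (-1)·0.0000) / (4) = -0.8125
  v = (6 - (2)·-1.0000 - (3)·0.0000) / (8) = 1.0000
  w = (-3 - (1)·-1.0000 - (-4)·0.1250) / (-9) = 0.1667
Residual b − A·x = (-1.5833, -0.8751, 3.3128)

-0.8751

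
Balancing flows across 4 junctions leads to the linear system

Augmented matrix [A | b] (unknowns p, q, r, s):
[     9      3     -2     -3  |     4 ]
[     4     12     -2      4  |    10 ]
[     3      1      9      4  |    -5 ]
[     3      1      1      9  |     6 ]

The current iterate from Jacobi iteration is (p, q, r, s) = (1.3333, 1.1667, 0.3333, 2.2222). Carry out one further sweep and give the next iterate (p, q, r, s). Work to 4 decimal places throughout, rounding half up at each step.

(0.8703, -0.2963, -2.1173, 0.0556)

One sweep:
  p = (4 - (3)·1.1667 - (-2)·0.3333 - (-3)·2.2222) / (9) = 0.8703
  q = (10 - (4)·1.3333 - (-2)·0.3333 - (4)·2.2222) / (12) = -0.2963
  r = (-5 - (3)·1.3333 - (1)·1.1667 - (4)·2.2222) / (9) = -2.1173
  s = (6 - (3)·1.3333 - (1)·1.1667 - (1)·0.3333) / (9) = 0.0556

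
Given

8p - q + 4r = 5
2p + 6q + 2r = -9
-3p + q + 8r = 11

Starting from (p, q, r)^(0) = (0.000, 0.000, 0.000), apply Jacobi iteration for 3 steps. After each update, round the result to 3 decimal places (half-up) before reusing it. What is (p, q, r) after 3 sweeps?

(-0.544, -2.016, 1.552)

Iteration 1:
  p = (5 - (-1)·0.000 - (4)·0.000) / (8) = 0.625
  q = (-9 - (2)·0.000 - (2)·0.000) / (6) = -1.500
  r = (11 - (-3)·0.000 - (1)·0.000) / (8) = 1.375
Iteration 2:
  p = (5 - (-1)·-1.500 - (4)·1.375) / (8) = -0.250
  q = (-9 - (2)·0.625 - (2)·1.375) / (6) = -2.167
  r = (11 - (-3)·0.625 - (1)·-1.500) / (8) = 1.797
Iteration 3:
  p = (5 - (-1)·-2.167 - (4)·1.797) / (8) = -0.544
  q = (-9 - (2)·-0.250 - (2)·1.797) / (6) = -2.016
  r = (11 - (-3)·-0.250 - (1)·-2.167) / (8) = 1.552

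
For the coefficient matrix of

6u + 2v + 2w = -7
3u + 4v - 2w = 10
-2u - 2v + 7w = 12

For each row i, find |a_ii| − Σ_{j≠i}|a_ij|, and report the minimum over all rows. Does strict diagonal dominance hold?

row 1: |6| − (2+2) = 2
row 2: |4| − (3+2) = -1
row 3: |7| − (2+2) = 3
minimum over rows = -1 → not strictly diagonally dominant

-1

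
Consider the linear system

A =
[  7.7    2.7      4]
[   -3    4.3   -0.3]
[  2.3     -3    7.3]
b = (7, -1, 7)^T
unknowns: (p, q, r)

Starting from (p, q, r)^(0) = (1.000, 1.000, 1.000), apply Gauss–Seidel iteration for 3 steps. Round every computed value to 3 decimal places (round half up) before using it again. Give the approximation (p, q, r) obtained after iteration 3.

(0.394, 0.103, 0.877)

Iteration 1:
  p = (7 - (2.7)·1.000 - (4)·1.000) / (7.7) = 0.039
  q = (-1 - (-3)·0.039 - (-0.3)·1.000) / (4.3) = -0.136
  r = (7 - (2.3)·0.039 - (-3)·-0.136) / (7.3) = 0.891
Iteration 2:
  p = (7 - (2.7)·-0.136 - (4)·0.891) / (7.7) = 0.494
  q = (-1 - (-3)·0.494 - (-0.3)·0.891) / (4.3) = 0.174
  r = (7 - (2.3)·0.494 - (-3)·0.174) / (7.3) = 0.875
Iteration 3:
  p = (7 - (2.7)·0.174 - (4)·0.875) / (7.7) = 0.394
  q = (-1 - (-3)·0.394 - (-0.3)·0.875) / (4.3) = 0.103
  r = (7 - (2.3)·0.394 - (-3)·0.103) / (7.3) = 0.877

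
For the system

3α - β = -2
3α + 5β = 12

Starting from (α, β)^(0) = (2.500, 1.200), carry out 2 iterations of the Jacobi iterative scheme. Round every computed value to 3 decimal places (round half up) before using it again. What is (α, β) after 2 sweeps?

(-0.367, 2.560)

Iteration 1:
  α = (-2 - (-1)·1.200) / (3) = -0.267
  β = (12 - (3)·2.500) / (5) = 0.900
Iteration 2:
  α = (-2 - (-1)·0.900) / (3) = -0.367
  β = (12 - (3)·-0.267) / (5) = 2.560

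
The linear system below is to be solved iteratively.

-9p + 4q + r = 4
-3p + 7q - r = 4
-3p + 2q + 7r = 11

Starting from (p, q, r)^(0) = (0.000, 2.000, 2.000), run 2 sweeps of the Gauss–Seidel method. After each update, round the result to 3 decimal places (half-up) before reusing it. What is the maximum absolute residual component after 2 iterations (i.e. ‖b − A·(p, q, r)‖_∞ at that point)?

Iteration 1:
  p = (4 - (4)·2.000 - (1)·2.000) / (-9) = 0.667
  q = (4 - (-3)·0.667 - (-1)·2.000) / (7) = 1.143
  r = (11 - (-3)·0.667 - (2)·1.143) / (7) = 1.531
Iteration 2:
  p = (4 - (4)·1.143 - (1)·1.531) / (-9) = 0.234
  q = (4 - (-3)·0.234 - (-1)·1.531) / (7) = 0.890
  r = (11 - (-3)·0.234 - (2)·0.890) / (7) = 1.417
Residual b − A·x = (1.129, -0.111, 0.003); ∞-norm = 1.129

1.129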